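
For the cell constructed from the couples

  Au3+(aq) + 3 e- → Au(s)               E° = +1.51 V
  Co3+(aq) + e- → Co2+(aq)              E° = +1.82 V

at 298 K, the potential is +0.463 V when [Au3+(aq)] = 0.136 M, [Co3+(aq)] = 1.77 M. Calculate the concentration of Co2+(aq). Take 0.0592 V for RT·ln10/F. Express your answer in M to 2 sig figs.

0.0090 M

With Co³⁺/Co²⁺ at the cathode and Au³⁺/Au at the anode, E°cell = +1.82 − (+1.51) = +0.31 V (n = 3).
Since E = E° − (0.0592/n)·log Q, log Q = n(E° − E)/0.0592 = −7.753.
The balanced reaction is 3 Co3+(aq) + Au(s) → 3 Co2+(aq) + Au3+(aq), so Q = ([Co2+(aq)]^3·[Au3+(aq)]) / [Co3+(aq)]^3.
Isolating [Co2+(aq)] in Q = 10^{−7.753} yields log [Co2+(aq)] = −2.048, i.e. 0.0090 M.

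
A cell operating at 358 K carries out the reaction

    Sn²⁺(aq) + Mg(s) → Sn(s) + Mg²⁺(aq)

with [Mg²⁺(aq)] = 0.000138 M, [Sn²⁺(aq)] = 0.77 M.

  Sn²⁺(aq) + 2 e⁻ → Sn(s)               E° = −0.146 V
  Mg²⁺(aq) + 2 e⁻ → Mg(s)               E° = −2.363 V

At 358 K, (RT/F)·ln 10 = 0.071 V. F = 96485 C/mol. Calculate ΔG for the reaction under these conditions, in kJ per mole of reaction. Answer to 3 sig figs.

E°cell = −0.146 − (−2.363) = +2.217 V; the balanced reaction transfers n = 2 electrons.
Q = [Mg²⁺(aq)] / [Sn²⁺(aq)] = 0.000179, so log Q = −3.747 and E = +2.217 − (0.071/2)(−3.747) = +2.3500 V.
ΔG = −nFE = −(2)(96485)(+2.3500) J/mol = −453 kJ/mol.

−453 kJ/mol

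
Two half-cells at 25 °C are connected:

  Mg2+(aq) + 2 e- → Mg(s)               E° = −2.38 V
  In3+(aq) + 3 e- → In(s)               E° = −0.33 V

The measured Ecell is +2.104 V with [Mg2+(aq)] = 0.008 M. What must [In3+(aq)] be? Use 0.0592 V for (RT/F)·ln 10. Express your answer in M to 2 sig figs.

In³⁺/In is the cathode (higher E°); E°cell = −0.33 − (−2.38) = +2.05 V with n = 6.
Since E = E° − (0.0592/n)·log Q, log Q = n(E° − E)/0.0592 = −5.473.
The balanced reaction is 2 In3+(aq) + 3 Mg(s) → 2 In(s) + 3 Mg2+(aq), so Q = [Mg2+(aq)]^3 / [In3+(aq)]^2.
Isolating [In3+(aq)] in Q = 10^{−5.473} yields log [In3+(aq)] = −0.409, i.e. 0.39 M.

0.39 M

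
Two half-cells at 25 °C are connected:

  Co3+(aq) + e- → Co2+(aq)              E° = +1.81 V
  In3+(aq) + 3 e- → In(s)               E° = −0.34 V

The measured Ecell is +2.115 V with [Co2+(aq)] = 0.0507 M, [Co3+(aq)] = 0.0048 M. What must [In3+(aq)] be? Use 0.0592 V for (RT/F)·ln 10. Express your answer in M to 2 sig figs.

Co³⁺/Co²⁺ is the cathode (higher E°); E°cell = +1.81 − (−0.34) = +2.15 V with n = 3.
Since E = E° − (0.0592/n)·log Q, log Q = n(E° − E)/0.0592 = 1.774.
The balanced reaction is 3 Co3+(aq) + In(s) → 3 Co2+(aq) + In3+(aq), so Q = ([Co2+(aq)]^3·[In3+(aq)]) / [Co3+(aq)]^3.
Solving for the unknown gives log [In3+(aq)] = −1.297, so [In3+(aq)] ≈ 0.050 M.

0.050 M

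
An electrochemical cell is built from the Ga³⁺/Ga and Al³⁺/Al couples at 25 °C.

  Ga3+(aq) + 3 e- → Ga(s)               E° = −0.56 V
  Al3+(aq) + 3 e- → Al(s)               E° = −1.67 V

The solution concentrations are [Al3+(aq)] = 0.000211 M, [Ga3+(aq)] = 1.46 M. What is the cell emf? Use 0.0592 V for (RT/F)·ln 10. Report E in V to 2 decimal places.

+1.19 V

Ga³⁺/Ga is reduced (cathode, E° = −0.56 V) and Al³⁺/Al is oxidized (anode).
The standard potential is −0.56 − (−1.67) = +1.11 V and the balanced reaction transfers n = 3 electrons.
Balancing gives Ga3+(aq) + Al(s) → Ga(s) + Al3+(aq); hence Q = [Al3+(aq)] / [Ga3+(aq)] = 0.000145 (log Q = −3.840).
Applying E = E° − (RT ln10/nF)·log Q gives +1.11 − (0.0592/3)(−3.840) = +1.19 V.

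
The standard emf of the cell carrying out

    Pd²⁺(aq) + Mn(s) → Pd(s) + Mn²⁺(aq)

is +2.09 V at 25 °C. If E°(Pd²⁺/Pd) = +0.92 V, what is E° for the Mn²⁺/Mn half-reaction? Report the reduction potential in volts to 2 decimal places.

In the reaction as written the Pd²⁺/Pd couple is reduced (cathode) and Mn²⁺/Mn is oxidized (anode), so E°cell = E°(Pd²⁺/Pd) − E°(Mn²⁺/Mn).
E°(Mn²⁺/Mn) = E°(cathode) − E°cell = +0.92 − (+2.09) = −1.17 V.

−1.17 V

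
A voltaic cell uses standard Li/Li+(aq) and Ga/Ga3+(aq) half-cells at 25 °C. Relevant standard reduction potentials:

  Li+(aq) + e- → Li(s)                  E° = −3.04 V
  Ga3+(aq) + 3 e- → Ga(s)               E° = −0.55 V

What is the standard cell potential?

Of the two couples in this cell, the one with the more positive reduction potential is reduced at the cathode: here that is Ga³⁺/Ga (−0.55 V); Li⁺/Li (−3.04 V) is the anode.
E°cell = E°(cathode) − E°(anode) = −0.55 − (−3.04) = +2.49 V.

+2.49 V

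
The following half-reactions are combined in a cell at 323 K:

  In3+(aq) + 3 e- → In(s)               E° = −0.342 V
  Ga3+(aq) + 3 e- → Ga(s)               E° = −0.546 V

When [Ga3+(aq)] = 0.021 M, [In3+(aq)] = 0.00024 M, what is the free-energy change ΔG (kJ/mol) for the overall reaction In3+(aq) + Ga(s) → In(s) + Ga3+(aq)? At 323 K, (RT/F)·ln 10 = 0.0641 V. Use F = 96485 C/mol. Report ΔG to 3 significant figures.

The standard cell potential is −0.342 − (−0.546) = +0.204 V, with n = 3 electrons in the balanced equation.
Here Q = [Ga3+(aq)] / [In3+(aq)] = 87.5 (log Q = 1.942), giving E = +0.204 − (0.0641/3)·(1.942) = +0.1625 V.
Then ΔG = −nFE = −3 × 96485 × +0.1625 J/mol = −47.0 kJ/mol.

−47.0 kJ/mol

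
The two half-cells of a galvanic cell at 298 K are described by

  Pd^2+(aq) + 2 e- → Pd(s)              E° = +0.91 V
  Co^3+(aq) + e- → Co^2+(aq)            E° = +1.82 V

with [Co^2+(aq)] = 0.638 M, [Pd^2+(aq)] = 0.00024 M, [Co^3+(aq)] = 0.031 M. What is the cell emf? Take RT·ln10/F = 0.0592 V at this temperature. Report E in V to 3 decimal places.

+0.939 V

The Co³⁺/Co²⁺ couple has the more positive E°, so it is the cathode; Pd²⁺/Pd is the anode.
The standard potential is +1.82 − (+0.91) = +0.91 V and the balanced reaction transfers n = 2 electrons.
Balancing gives 2 Co^3+(aq) + Pd(s) → 2 Co^2+(aq) + Pd^2+(aq); hence Q = ([Co^2+(aq)]^2·[Pd^2+(aq)]) / [Co^3+(aq)]^2 = 0.102 (log Q = −0.993).
E = E° − (0.0592/n)·log Q = +0.91 − (0.0592/2)(−0.993) = +0.939 V.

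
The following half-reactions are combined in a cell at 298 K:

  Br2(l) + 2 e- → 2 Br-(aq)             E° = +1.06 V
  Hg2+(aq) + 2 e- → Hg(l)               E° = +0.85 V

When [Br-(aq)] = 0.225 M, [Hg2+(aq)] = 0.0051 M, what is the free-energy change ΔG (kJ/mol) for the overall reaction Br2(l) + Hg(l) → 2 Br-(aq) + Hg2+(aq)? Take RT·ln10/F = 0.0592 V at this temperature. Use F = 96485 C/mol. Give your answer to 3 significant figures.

E°cell = +1.06 − (+0.85) = +0.21 V; the balanced reaction transfers n = 2 electrons.
The reaction quotient is [Br-(aq)]^2·[Hg2+(aq)] = 0.000258; by Nernst, E = +0.21 − (0.0592/2)(−3.588) = +0.3162 V.
ΔG = −nFE = −(2)(96485)(+0.3162) J/mol = −61.0 kJ/mol.

−61.0 kJ/mol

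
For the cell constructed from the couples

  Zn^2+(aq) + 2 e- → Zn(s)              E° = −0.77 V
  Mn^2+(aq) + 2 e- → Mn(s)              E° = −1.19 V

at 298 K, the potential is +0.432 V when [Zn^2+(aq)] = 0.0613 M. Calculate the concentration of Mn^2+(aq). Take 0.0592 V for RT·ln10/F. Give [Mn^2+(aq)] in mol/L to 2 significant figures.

Zn²⁺/Zn is the cathode (higher E°); E°cell = −0.77 − (−1.19) = +0.42 V with n = 2.
Rearranging E = E° − (0.0592/n)·log Q gives log Q = 2(+0.42 − (+0.432))/0.0592 = −0.405.
Balancing electrons gives Zn^2+(aq) + Mn(s) → Zn(s) + Mn^2+(aq); thus Q = [Mn^2+(aq)] / [Zn^2+(aq)].
Isolating [Mn^2+(aq)] in Q = 10^{−0.405} yields log [Mn^2+(aq)] = −1.618, i.e. 0.024 M.

0.024 M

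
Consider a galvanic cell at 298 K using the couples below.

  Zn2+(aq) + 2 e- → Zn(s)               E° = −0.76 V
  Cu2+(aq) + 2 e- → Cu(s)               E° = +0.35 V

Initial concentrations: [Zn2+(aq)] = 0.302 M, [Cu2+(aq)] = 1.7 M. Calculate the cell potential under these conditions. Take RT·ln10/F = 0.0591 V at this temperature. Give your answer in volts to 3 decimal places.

Since E°(Cu²⁺/Cu) > E°(Zn²⁺/Zn), Cu²⁺/Cu serves as the cathode.
E°cell = E°cat − E°an = +0.35 − (−0.76) = +1.11 V; n = 2.
For the overall reaction Cu2+(aq) + Zn(s) → Cu(s) + Zn2+(aq), Q = [Zn2+(aq)] / [Cu2+(aq)] = 0.178, giving log Q = −0.750.
By the Nernst equation, E = +1.11 − (0.0591/2)·(−0.750) = +1.132 V.

+1.132 V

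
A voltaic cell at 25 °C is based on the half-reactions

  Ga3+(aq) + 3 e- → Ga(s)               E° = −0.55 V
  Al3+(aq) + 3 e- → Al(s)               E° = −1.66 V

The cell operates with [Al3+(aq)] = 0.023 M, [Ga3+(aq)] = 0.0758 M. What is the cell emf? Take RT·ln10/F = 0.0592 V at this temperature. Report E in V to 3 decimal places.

The Ga³⁺/Ga couple has the more positive E°, so it is the cathode; Al³⁺/Al is the anode.
E°cell = E°cat − E°an = −0.55 − (−1.66) = +1.11 V; n = 3.
Balancing gives Ga3+(aq) + Al(s) → Ga(s) + Al3+(aq); hence Q = [Al3+(aq)] / [Ga3+(aq)] = 0.303 (log Q = −0.518).
By the Nernst equation, E = +1.11 − (0.0592/3)·(−0.518) = +1.120 V.

+1.120 V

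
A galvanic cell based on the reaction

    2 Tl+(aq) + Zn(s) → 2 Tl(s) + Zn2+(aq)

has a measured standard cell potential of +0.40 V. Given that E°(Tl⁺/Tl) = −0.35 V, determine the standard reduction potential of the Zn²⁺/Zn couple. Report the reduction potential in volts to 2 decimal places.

In the reaction as written the Tl⁺/Tl couple is reduced (cathode) and Zn²⁺/Zn is oxidized (anode), so E°cell = E°(Tl⁺/Tl) − E°(Zn²⁺/Zn).
E°(Zn²⁺/Zn) = E°(cathode) − E°cell = −0.35 − (+0.40) = −0.75 V.

−0.75 V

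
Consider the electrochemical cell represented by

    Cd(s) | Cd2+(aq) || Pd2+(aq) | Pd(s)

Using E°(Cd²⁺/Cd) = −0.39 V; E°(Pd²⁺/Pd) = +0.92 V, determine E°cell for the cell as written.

+1.31 V

By convention the left-hand electrode in cell notation is the anode (oxidation) and the right-hand electrode is the cathode (reduction).
E°cell = E°(right) − E°(left) = +0.92 − (−0.39) = +1.31 V.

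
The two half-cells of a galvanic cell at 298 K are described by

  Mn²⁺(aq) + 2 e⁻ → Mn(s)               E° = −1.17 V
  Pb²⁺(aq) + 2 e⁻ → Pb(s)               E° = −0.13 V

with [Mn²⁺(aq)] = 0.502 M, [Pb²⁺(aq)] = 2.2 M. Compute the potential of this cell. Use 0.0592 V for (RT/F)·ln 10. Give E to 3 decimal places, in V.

The Pb²⁺/Pb couple has the more positive E°, so it is the cathode; Mn²⁺/Mn is the anode.
E°cell = E°cat − E°an = −0.13 − (−1.17) = +1.04 V; n = 2.
Balancing gives Pb²⁺(aq) + Mn(s) → Pb(s) + Mn²⁺(aq); hence Q = [Mn²⁺(aq)] / [Pb²⁺(aq)] = 0.228 (log Q = −0.642).
E = E° − (0.0592/n)·log Q = +1.04 − (0.0592/2)(−0.642) = +1.059 V.

+1.059 V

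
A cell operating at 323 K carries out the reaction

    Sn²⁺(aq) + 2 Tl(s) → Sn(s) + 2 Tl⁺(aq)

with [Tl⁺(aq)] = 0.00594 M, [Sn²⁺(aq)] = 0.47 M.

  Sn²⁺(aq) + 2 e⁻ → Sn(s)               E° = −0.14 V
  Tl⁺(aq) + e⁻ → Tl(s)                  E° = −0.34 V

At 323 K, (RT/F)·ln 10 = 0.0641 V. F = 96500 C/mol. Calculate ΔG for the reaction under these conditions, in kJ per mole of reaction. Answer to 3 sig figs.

−64.1 kJ/mol

With Sn²⁺/Sn reduced at the cathode, E°cell = −0.14 − (−0.34) = +0.20 V and n = 2.
Q = [Tl⁺(aq)]^2 / [Sn²⁺(aq)] = 7.51×10^−5, so log Q = −4.125 and E = +0.20 − (0.0641/2)(−4.125) = +0.3322 V.
Finally ΔG = −nFE = −(2)(96500 C/mol)(+0.3322 V) = −64.1 kJ/mol.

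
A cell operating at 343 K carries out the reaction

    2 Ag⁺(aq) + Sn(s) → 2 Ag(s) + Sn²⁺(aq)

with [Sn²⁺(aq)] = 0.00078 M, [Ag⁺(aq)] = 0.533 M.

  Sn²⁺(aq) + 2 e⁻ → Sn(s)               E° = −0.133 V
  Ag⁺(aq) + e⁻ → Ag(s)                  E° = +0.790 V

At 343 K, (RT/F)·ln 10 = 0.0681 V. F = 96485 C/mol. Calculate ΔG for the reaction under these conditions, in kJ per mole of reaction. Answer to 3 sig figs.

−195 kJ/mol

The standard cell potential is +0.790 − (−0.133) = +0.923 V, with n = 2 electrons in the balanced equation.
Q = [Sn²⁺(aq)] / [Ag⁺(aq)]^2 = 0.00275, so log Q = −2.561 and E = +0.923 − (0.0681/2)(−2.561) = +1.0102 V.
Finally ΔG = −nFE = −(2)(96485 C/mol)(+1.0102 V) = −195 kJ/mol.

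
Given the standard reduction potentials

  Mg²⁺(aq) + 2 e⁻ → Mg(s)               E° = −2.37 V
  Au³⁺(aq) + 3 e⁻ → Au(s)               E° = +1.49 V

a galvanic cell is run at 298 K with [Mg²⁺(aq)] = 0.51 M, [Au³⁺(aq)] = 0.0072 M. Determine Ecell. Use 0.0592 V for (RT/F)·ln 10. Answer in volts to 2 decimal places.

Au³⁺/Au is reduced (cathode, E° = +1.49 V) and Mg²⁺/Mg is oxidized (anode).
The standard potential is +1.49 − (−2.37) = +3.86 V and the balanced reaction transfers n = 6 electrons.
For the overall reaction 2 Au³⁺(aq) + 3 Mg(s) → 2 Au(s) + 3 Mg²⁺(aq), Q = [Mg²⁺(aq)]^3 / [Au³⁺(aq)]^2 = 2.56×10^3, giving log Q = 3.408.
E = E° − (0.0592/n)·log Q = +3.86 − (0.0592/6)(3.408) = +3.83 V.

+3.83 V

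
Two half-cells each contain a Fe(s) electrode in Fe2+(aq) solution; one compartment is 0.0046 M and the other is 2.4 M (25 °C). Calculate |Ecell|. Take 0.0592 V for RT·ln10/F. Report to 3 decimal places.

0.080 V

For a concentration cell E°cell = 0, since both electrodes use the same couple.
The compartment with the higher Fe2+(aq) concentration (2.4 M) acts as the cathode; ions are reduced there and produced at the dilute (0.0046 M) anode.
With n = 2, Ecell = −(0.0592/2)·log([dilute]/[conc]) = −(0.0592/2)·log(0.0046/2.4) = +0.080 V.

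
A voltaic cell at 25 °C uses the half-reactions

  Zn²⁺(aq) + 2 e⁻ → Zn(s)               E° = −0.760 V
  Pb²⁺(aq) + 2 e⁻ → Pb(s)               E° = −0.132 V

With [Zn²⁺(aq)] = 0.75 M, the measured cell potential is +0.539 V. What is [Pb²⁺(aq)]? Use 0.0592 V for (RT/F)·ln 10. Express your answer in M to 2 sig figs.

The Pb²⁺/Pb couple has the larger reduction potential, so it is the cathode: E°cell = −0.132 − (−0.760) = +0.628 V and n = 2.
Rearranging E = E° − (0.0592/n)·log Q gives log Q = 2(+0.628 − (+0.539))/0.0592 = 3.007.
Balancing electrons gives Pb²⁺(aq) + Zn(s) → Pb(s) + Zn²⁺(aq); thus Q = [Zn²⁺(aq)] / [Pb²⁺(aq)].
Isolating [Pb²⁺(aq)] in Q = 10^{3.007} yields log [Pb²⁺(aq)] = −3.132, i.e. 0.00074 M.

0.00074 M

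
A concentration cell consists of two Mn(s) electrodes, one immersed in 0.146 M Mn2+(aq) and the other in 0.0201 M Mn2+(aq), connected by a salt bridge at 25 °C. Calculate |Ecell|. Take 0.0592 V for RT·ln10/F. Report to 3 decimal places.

For a concentration cell E°cell = 0, since both electrodes use the same couple.
The compartment with the higher Mn2+(aq) concentration (0.146 M) acts as the cathode; ions are reduced there and produced at the dilute (0.0201 M) anode.
With n = 2, Ecell = −(0.0592/2)·log([dilute]/[conc]) = −(0.0592/2)·log(0.0201/0.146) = +0.025 V.

0.025 V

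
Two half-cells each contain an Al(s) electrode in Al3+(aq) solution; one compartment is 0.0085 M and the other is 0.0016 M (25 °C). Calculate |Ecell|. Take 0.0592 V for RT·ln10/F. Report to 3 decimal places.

0.014 V

For a concentration cell E°cell = 0, since both electrodes use the same couple.
The compartment with the higher Al3+(aq) concentration (0.0085 M) acts as the cathode; ions are reduced there and produced at the dilute (0.0016 M) anode.
With n = 3, Ecell = −(0.0592/3)·log([dilute]/[conc]) = −(0.0592/3)·log(0.0016/0.0085) = +0.014 V.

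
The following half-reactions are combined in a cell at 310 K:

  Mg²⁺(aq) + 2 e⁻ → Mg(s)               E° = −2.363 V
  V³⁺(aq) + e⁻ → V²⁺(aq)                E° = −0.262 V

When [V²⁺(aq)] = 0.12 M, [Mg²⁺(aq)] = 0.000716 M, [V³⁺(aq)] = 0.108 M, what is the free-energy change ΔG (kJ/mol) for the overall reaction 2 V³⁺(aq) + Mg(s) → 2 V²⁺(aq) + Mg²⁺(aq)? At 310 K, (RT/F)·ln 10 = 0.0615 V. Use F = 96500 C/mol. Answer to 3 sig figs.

E°cell = −0.262 − (−2.363) = +2.101 V; the balanced reaction transfers n = 2 electrons.
The reaction quotient is ([V²⁺(aq)]^2·[Mg²⁺(aq)]) / [V³⁺(aq)]^2 = 0.000884; by Nernst, E = +2.101 − (0.0615/2)(−3.054) = +2.1949 V.
Then ΔG = −nFE = −2 × 96500 × +2.1949 J/mol = −424 kJ/mol.

−424 kJ/mol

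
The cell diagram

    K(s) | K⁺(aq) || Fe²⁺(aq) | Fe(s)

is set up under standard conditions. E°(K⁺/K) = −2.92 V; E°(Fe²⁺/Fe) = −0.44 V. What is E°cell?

+2.48 V

By convention the left-hand electrode in cell notation is the anode (oxidation) and the right-hand electrode is the cathode (reduction).
E°cell = E°(right) − E°(left) = −0.44 − (−2.92) = +2.48 V.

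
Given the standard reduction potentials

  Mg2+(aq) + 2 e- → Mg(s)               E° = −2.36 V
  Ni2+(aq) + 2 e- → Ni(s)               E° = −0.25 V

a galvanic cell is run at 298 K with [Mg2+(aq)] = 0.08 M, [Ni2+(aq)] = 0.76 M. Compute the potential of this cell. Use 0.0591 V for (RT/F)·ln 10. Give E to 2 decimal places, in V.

+2.14 V

The Ni²⁺/Ni couple has the more positive E°, so it is the cathode; Mg²⁺/Mg is the anode.
E°cell = E°cat − E°an = −0.25 − (−2.36) = +2.11 V; n = 2.
The balanced reaction is Ni2+(aq) + Mg(s) → Ni(s) + Mg2+(aq), so Q = [Mg2+(aq)] / [Ni2+(aq)] = 0.105 and log Q = −0.978.
Applying E = E° − (RT ln10/nF)·log Q gives +2.11 − (0.0591/2)(−0.978) = +2.14 V.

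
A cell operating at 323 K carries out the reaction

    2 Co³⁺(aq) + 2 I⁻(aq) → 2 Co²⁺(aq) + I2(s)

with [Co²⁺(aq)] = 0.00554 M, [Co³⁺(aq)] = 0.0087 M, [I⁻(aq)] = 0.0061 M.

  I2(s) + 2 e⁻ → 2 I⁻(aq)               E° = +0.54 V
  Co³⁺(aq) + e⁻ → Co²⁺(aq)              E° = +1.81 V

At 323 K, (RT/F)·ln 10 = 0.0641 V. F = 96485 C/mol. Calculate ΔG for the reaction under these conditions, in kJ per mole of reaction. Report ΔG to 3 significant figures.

−220 kJ/mol

E°cell = +1.81 − (+0.54) = +1.27 V; the balanced reaction transfers n = 2 electrons.
Q = [Co²⁺(aq)]^2 / ([Co³⁺(aq)]^2·[I⁻(aq)]^2) = 1.09×10^4, so log Q = 4.037 and E = +1.27 − (0.0641/2)(4.037) = +1.1406 V.
Finally ΔG = −nFE = −(2)(96485 C/mol)(+1.1406 V) = −220 kJ/mol.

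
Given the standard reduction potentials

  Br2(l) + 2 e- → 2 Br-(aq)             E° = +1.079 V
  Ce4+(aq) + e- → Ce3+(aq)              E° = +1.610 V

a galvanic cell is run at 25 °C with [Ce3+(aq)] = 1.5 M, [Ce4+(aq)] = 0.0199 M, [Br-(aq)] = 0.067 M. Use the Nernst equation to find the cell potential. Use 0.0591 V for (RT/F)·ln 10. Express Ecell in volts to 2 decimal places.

Since E°(Ce⁴⁺/Ce³⁺) > E°(Br₂/Br⁻), Ce⁴⁺/Ce³⁺ serves as the cathode.
The standard potential is +1.610 − (+1.079) = +0.531 V and the balanced reaction transfers n = 2 electrons.
For the overall reaction 2 Ce4+(aq) + 2 Br-(aq) → 2 Ce3+(aq) + Br2(l), Q = [Ce3+(aq)]^2 / ([Ce4+(aq)]^2·[Br-(aq)]^2) = 1.27×10^6, giving log Q = 6.102.
E = E° − (0.0591/n)·log Q = +0.531 − (0.0591/2)(6.102) = +0.35 V.

+0.35 V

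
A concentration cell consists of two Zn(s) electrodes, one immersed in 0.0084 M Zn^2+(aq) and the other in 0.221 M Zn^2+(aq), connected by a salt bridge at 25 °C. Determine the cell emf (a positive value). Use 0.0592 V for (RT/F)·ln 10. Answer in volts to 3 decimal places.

0.042 V

For a concentration cell E°cell = 0, since both electrodes use the same couple.
The compartment with the higher Zn^2+(aq) concentration (0.221 M) acts as the cathode; ions are reduced there and produced at the dilute (0.0084 M) anode.
With n = 2, Ecell = −(0.0592/2)·log([dilute]/[conc]) = −(0.0592/2)·log(0.0084/0.221) = +0.042 V.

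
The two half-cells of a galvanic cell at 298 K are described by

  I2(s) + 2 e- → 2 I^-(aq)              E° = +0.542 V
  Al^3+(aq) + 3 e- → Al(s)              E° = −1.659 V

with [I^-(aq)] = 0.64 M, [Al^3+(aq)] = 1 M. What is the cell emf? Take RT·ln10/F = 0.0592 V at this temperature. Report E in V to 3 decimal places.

Since E°(I₂/I⁻) > E°(Al³⁺/Al), I₂/I⁻ serves as the cathode.
The standard potential is +0.542 − (−1.659) = +2.201 V and the balanced reaction transfers n = 6 electrons.
The balanced reaction is 3 I2(s) + 2 Al(s) → 6 I^-(aq) + 2 Al^3+(aq), so Q = [I^-(aq)]^6·[Al^3+(aq)]^2 = 0.0687 and log Q = −1.163.
By the Nernst equation, E = +2.201 − (0.0592/6)·(−1.163) = +2.212 V.

+2.212 V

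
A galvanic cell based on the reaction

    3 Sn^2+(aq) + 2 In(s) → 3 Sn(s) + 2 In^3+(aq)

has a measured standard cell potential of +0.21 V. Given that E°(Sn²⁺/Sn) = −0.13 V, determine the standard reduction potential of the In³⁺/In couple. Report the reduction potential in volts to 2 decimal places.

−0.34 V

In the reaction as written the Sn²⁺/Sn couple is reduced (cathode) and In³⁺/In is oxidized (anode), so E°cell = E°(Sn²⁺/Sn) − E°(In³⁺/In).
E°(In³⁺/In) = E°(cathode) − E°cell = −0.13 − (+0.21) = −0.34 V.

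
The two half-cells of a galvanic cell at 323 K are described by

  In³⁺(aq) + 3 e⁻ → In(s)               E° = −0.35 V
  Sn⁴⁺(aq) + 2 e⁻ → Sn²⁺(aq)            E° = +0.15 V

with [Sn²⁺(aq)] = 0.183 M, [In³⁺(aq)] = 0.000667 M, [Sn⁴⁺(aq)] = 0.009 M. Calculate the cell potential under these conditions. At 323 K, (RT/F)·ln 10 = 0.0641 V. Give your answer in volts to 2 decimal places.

The Sn⁴⁺/Sn²⁺ couple has the more positive E°, so it is the cathode; In³⁺/In is the anode.
E°cell = +0.15 − (−0.35) = +0.50 V, with n = 6 electrons transferred.
Balancing gives 3 Sn⁴⁺(aq) + 2 In(s) → 3 Sn²⁺(aq) + 2 In³⁺(aq); hence Q = ([Sn²⁺(aq)]^3·[In³⁺(aq)]^2) / [Sn⁴⁺(aq)]^3 = 0.00374 (log Q = −2.427).
Applying E = E° − (RT ln10/nF)·log Q gives +0.50 − (0.0641/6)(−2.427) = +0.53 V.

+0.53 V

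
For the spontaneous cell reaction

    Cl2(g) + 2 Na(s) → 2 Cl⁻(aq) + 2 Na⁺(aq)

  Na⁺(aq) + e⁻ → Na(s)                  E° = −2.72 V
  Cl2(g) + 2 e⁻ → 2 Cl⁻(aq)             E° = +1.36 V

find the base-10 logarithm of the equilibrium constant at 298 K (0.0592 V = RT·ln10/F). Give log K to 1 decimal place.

The Cl₂/Cl⁻ couple is reduced (cathode); E°cell = +1.36 − (−2.72) = +4.08 V with n = 2.
At equilibrium E = 0, so log K = nE°cell / 0.0592 = (2)(+4.08) / 0.0592 = 137.8.

log K = 137.8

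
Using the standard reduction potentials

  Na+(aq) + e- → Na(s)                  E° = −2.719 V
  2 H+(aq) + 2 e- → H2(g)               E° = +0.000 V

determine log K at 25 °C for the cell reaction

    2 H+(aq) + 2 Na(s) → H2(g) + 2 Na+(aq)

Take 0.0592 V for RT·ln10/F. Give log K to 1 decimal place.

The 2H⁺/H₂ couple is reduced (cathode); E°cell = +0.000 − (−2.719) = +2.719 V with n = 2.
At equilibrium E = 0, so log K = nE°cell / 0.0592 = (2)(+2.719) / 0.0592 = 91.9.

log K = 91.9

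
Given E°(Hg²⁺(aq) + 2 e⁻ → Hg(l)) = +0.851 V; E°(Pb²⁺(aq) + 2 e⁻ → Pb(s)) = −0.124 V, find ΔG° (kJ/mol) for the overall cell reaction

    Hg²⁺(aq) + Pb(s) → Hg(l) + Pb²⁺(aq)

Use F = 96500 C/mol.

In the reaction as written Hg²⁺(aq) is reduced, so the Hg²⁺/Hg couple is the cathode and Pb²⁺/Pb is the anode.
E°cell = +0.851 − (−0.124) = +0.975 V; balancing electrons gives n = 2.
ΔG° = −nFE°cell = −(2)(96500)(+0.975) J/mol = −188 kJ/mol.

−188 kJ/mol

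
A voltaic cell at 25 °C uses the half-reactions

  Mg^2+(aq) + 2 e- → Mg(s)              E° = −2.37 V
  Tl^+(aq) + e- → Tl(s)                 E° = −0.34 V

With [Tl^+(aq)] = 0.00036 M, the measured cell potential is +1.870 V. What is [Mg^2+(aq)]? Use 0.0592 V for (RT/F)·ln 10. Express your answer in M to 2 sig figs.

Tl⁺/Tl is the cathode (higher E°); E°cell = −0.34 − (−2.37) = +2.03 V with n = 2.
Rearranging E = E° − (0.0592/n)·log Q gives log Q = 2(+2.03 − (+1.870))/0.0592 = 5.405.
Balancing electrons gives 2 Tl^+(aq) + Mg(s) → 2 Tl(s) + Mg^2+(aq); thus Q = [Mg^2+(aq)] / [Tl^+(aq)]^2.
Substituting the known concentrations and solving, log [Mg^2+(aq)] = −1.482 and [Mg^2+(aq)] = 0.033 M.

0.033 M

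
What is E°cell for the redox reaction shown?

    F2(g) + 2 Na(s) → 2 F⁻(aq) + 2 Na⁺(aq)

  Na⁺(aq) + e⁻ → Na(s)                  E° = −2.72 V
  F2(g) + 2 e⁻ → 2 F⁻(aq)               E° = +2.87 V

In the reaction as written, F2(g) is reduced (cathode) and Na⁺(aq) is produced by oxidation at the anode.
E°cell = E°(cathode) − E°(anode) = +2.87 − (−2.72) = +5.59 V.
The positive value indicates the reaction is spontaneous as written.

+5.59 V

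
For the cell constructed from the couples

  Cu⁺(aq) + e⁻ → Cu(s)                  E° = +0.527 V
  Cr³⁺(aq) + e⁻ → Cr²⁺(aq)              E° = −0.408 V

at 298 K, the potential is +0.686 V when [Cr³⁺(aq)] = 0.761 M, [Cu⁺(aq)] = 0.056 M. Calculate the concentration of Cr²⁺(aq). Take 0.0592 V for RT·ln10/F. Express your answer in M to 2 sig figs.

0.00085 M

The Cu⁺/Cu couple has the larger reduction potential, so it is the cathode: E°cell = +0.527 − (−0.408) = +0.935 V and n = 1.
Since E = E° − (0.0592/n)·log Q, log Q = n(E° − E)/0.0592 = 4.206.
For Cu⁺(aq) + Cr²⁺(aq) → Cu(s) + Cr³⁺(aq), the reaction quotient is Q = [Cr³⁺(aq)] / ([Cu⁺(aq)]·[Cr²⁺(aq)]).
Solving for the unknown gives log [Cr²⁺(aq)] = −3.073, so [Cr²⁺(aq)] ≈ 0.00085 M.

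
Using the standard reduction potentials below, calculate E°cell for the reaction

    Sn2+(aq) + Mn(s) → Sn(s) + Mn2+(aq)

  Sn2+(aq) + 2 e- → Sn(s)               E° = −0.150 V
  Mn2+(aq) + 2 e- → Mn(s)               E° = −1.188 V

In the reaction as written, Sn2+(aq) is reduced (cathode) and Mn2+(aq) is produced by oxidation at the anode.
E°cell = E°(cathode) − E°(anode) = −0.150 − (−1.188) = +1.038 V.
The positive value indicates the reaction is spontaneous as written.

+1.038 V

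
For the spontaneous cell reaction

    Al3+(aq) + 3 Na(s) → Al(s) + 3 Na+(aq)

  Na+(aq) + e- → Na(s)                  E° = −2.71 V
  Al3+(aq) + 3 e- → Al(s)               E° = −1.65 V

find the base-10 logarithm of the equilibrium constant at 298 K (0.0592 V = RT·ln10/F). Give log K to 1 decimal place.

log K = 53.7

The Al³⁺/Al couple is reduced (cathode); E°cell = −1.65 − (−2.71) = +1.06 V with n = 3.
At equilibrium E = 0, so log K = nE°cell / 0.0592 = (3)(+1.06) / 0.0592 = 53.7.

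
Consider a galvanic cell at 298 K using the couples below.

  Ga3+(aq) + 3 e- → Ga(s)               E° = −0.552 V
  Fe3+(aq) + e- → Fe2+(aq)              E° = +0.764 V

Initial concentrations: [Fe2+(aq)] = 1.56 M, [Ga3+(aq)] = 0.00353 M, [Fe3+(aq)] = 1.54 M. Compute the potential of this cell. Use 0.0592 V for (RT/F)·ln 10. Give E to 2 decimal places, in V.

Since E°(Fe³⁺/Fe²⁺) > E°(Ga³⁺/Ga), Fe³⁺/Fe²⁺ serves as the cathode.
E°cell = E°cat − E°an = +0.764 − (−0.552) = +1.316 V; n = 3.
The balanced reaction is 3 Fe3+(aq) + Ga(s) → 3 Fe2+(aq) + Ga3+(aq), so Q = ([Fe2+(aq)]^3·[Ga3+(aq)]) / [Fe3+(aq)]^3 = 0.00367 and log Q = −2.435.
E = E° − (0.0592/n)·log Q = +1.316 − (0.0592/3)(−2.435) = +1.36 V.

+1.36 V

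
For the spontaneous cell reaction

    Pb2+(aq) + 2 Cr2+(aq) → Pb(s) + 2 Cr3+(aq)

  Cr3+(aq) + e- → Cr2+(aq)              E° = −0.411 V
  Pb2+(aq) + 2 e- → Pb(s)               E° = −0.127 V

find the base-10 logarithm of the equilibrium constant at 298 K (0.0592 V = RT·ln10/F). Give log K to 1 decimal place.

The Pb²⁺/Pb couple is reduced (cathode); E°cell = −0.127 − (−0.411) = +0.284 V with n = 2.
At equilibrium E = 0, so log K = nE°cell / 0.0592 = (2)(+0.284) / 0.0592 = 9.6.

log K = 9.6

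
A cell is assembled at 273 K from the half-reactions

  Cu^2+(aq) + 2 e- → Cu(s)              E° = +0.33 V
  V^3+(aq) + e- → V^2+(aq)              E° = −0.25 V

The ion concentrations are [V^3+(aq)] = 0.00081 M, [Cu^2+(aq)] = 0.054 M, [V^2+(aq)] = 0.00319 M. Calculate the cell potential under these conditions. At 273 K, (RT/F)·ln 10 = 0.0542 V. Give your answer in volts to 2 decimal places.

+0.58 V

Since E°(Cu²⁺/Cu) > E°(V³⁺/V²⁺), Cu²⁺/Cu serves as the cathode.
E°cell = +0.33 − (−0.25) = +0.58 V, with n = 2 electrons transferred.
The balanced reaction is Cu^2+(aq) + 2 V^2+(aq) → Cu(s) + 2 V^3+(aq), so Q = [V^3+(aq)]^2 / ([Cu^2+(aq)]·[V^2+(aq)]^2) = 1.19 and log Q = 0.077.
Applying E = E° − (RT ln10/nF)·log Q gives +0.58 − (0.0542/2)(0.077) = +0.58 V.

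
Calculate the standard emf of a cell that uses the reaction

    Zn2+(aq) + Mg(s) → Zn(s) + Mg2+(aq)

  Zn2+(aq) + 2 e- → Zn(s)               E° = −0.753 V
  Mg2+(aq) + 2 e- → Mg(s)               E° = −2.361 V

+1.608 V

Zn2+(aq) gains electrons, so the Zn²⁺/Zn couple is the cathode; the Mg²⁺/Mg couple is the anode.
E°cell = E°(cathode) − E°(anode) = −0.753 − (−2.361) = +1.608 V.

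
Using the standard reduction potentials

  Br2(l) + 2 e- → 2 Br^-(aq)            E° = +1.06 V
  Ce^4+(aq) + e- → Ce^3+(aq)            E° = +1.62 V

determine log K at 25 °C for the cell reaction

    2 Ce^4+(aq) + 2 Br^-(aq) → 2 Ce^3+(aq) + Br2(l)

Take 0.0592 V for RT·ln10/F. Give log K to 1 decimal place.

log K = 18.9

The Ce⁴⁺/Ce³⁺ couple is reduced (cathode); E°cell = +1.62 − (+1.06) = +0.56 V with n = 2.
At equilibrium E = 0, so log K = nE°cell / 0.0592 = (2)(+0.56) / 0.0592 = 18.9.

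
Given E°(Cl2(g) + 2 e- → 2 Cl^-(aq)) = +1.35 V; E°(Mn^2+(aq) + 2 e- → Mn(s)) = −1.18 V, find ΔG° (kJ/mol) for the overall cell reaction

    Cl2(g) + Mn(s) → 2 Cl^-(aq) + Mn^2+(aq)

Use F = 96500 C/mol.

In the reaction as written Cl2(g) is reduced, so the Cl₂/Cl⁻ couple is the cathode and Mn²⁺/Mn is the anode.
E°cell = +1.35 − (−1.18) = +2.53 V; balancing electrons gives n = 2.
ΔG° = −nFE°cell = −(2)(96500)(+2.53) J/mol = −488 kJ/mol.

−488 kJ/mol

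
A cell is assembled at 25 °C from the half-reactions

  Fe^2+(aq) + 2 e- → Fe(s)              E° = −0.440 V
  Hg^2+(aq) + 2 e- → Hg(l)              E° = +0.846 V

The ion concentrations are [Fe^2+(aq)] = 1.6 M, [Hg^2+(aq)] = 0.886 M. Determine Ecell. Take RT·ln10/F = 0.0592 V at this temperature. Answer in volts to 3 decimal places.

Since E°(Hg²⁺/Hg) > E°(Fe²⁺/Fe), Hg²⁺/Hg serves as the cathode.
E°cell = E°cat − E°an = +0.846 − (−0.440) = +1.286 V; n = 2.
For the overall reaction Hg^2+(aq) + Fe(s) → Hg(l) + Fe^2+(aq), Q = [Fe^2+(aq)] / [Hg^2+(aq)] = 1.81, giving log Q = 0.257.
Applying E = E° − (RT ln10/nF)·log Q gives +1.286 − (0.0592/2)(0.257) = +1.278 V.

+1.278 V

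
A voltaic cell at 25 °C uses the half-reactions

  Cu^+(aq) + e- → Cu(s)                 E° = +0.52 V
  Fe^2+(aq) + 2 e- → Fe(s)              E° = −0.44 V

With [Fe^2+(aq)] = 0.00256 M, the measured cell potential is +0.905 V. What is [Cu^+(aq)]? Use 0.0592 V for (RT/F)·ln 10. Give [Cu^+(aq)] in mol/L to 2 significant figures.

The Cu⁺/Cu couple has the larger reduction potential, so it is the cathode: E°cell = +0.52 − (−0.44) = +0.96 V and n = 2.
Rearranging E = E° − (0.0592/n)·log Q gives log Q = 2(+0.96 − (+0.905))/0.0592 = 1.858.
Balancing electrons gives 2 Cu^+(aq) + Fe(s) → 2 Cu(s) + Fe^2+(aq); thus Q = [Fe^2+(aq)] / [Cu^+(aq)]^2.
Isolating [Cu^+(aq)] in Q = 10^{1.858} yields log [Cu^+(aq)] = −2.225, i.e. 0.0060 M.

0.0060 M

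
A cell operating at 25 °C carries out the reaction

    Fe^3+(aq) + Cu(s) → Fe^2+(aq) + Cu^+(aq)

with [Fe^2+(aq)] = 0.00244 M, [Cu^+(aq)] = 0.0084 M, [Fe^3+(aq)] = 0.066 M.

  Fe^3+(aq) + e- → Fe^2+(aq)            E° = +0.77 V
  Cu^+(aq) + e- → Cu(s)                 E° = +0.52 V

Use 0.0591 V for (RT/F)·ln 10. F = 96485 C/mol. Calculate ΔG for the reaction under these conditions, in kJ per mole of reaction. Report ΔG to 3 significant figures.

The standard cell potential is +0.77 − (+0.52) = +0.25 V, with n = 1 electron in the balanced equation.
Q = ([Fe^2+(aq)]·[Cu^+(aq)]) / [Fe^3+(aq)] = 0.000311, so log Q = −3.508 and E = +0.25 − (0.0591/1)(−3.508) = +0.4573 V.
ΔG = −nFE = −(1)(96485)(+0.4573) J/mol = −44.1 kJ/mol.

−44.1 kJ/mol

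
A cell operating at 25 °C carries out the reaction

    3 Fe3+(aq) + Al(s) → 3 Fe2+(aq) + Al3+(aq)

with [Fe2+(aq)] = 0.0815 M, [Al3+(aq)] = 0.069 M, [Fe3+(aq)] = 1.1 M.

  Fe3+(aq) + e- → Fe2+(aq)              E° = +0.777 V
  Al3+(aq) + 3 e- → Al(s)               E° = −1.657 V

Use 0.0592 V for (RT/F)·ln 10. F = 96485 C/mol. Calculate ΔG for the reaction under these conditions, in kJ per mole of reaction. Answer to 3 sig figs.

E°cell = +0.777 − (−1.657) = +2.434 V; the balanced reaction transfers n = 3 electrons.
Here Q = ([Fe2+(aq)]^3·[Al3+(aq)]) / [Fe3+(aq)]^3 = 2.81×10^−5 (log Q = −4.552), giving E = +2.434 − (0.0592/3)·(−4.552) = +2.5238 V.
ΔG = −nFE = −(3)(96485)(+2.5238) J/mol = −731 kJ/mol.

−731 kJ/mol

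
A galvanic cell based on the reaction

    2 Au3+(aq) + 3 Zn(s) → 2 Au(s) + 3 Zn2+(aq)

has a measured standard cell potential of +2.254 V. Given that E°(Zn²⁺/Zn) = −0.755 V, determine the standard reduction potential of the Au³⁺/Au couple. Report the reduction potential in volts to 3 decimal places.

In the reaction as written the Au³⁺/Au couple is reduced (cathode) and Zn²⁺/Zn is oxidized (anode), so E°cell = E°(Au³⁺/Au) − E°(Zn²⁺/Zn).
E°(Au³⁺/Au) = E°cell + E°(anode) = +2.254 + (−0.755) = +1.499 V.

+1.499 V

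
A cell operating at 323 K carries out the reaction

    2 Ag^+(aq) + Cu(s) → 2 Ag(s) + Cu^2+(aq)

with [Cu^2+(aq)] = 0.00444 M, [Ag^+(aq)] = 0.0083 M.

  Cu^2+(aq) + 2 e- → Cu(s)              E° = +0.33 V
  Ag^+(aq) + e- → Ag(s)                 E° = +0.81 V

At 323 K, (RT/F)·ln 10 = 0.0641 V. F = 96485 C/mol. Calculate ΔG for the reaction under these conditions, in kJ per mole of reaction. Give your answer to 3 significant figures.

−81.4 kJ/mol

E°cell = +0.81 − (+0.33) = +0.48 V; the balanced reaction transfers n = 2 electrons.
Q = [Cu^2+(aq)] / [Ag^+(aq)]^2 = 64.5, so log Q = 1.809 and E = +0.48 − (0.0641/2)(1.809) = +0.4220 V.
Then ΔG = −nFE = −2 × 96485 × +0.4220 J/mol = −81.4 kJ/mol.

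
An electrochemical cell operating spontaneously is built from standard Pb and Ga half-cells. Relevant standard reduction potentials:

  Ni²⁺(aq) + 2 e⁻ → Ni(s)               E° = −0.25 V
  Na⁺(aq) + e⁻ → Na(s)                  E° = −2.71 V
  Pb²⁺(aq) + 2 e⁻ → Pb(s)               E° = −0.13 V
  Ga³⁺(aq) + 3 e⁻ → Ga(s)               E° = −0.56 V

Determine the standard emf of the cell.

Of the two couples in this cell, the one with the more positive reduction potential is reduced at the cathode: here that is Pb²⁺/Pb (−0.13 V); Ga³⁺/Ga (−0.56 V) is the anode.
E°cell = E°(cathode) − E°(anode) = −0.13 − (−0.56) = +0.43 V.

+0.43 V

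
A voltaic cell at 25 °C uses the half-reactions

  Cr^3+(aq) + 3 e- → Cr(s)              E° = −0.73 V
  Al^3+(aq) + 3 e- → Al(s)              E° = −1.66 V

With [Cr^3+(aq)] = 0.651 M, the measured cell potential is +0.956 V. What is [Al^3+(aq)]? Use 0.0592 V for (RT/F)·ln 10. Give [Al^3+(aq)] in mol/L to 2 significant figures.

The Cr³⁺/Cr couple has the larger reduction potential, so it is the cathode: E°cell = −0.73 − (−1.66) = +0.93 V and n = 3.
Rearranging E = E° − (0.0592/n)·log Q gives log Q = 3(+0.93 − (+0.956))/0.0592 = −1.318.
Balancing electrons gives Cr^3+(aq) + Al(s) → Cr(s) + Al^3+(aq); thus Q = [Al^3+(aq)] / [Cr^3+(aq)].
Isolating [Al^3+(aq)] in Q = 10^{−1.318} yields log [Al^3+(aq)] = −1.504, i.e. 0.031 M.

0.031 M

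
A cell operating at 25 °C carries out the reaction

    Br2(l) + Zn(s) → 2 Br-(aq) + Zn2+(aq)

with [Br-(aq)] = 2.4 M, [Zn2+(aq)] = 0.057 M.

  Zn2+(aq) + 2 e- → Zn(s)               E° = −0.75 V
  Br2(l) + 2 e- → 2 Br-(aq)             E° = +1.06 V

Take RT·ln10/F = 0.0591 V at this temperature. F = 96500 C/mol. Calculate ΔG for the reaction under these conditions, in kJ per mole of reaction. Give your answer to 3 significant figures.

The standard cell potential is +1.06 − (−0.75) = +1.81 V, with n = 2 electrons in the balanced equation.
Q = [Br-(aq)]^2·[Zn2+(aq)] = 0.328, so log Q = −0.484 and E = +1.81 − (0.0591/2)(−0.484) = +1.8243 V.
Finally ΔG = −nFE = −(2)(96500 C/mol)(+1.8243 V) = −352 kJ/mol.

−352 kJ/mol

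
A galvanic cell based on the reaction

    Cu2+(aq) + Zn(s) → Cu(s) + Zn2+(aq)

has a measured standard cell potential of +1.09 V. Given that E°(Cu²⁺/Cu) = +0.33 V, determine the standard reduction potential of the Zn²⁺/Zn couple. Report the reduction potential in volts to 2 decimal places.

−0.76 V

In the reaction as written the Cu²⁺/Cu couple is reduced (cathode) and Zn²⁺/Zn is oxidized (anode), so E°cell = E°(Cu²⁺/Cu) − E°(Zn²⁺/Zn).
E°(Zn²⁺/Zn) = E°(cathode) − E°cell = +0.33 − (+1.09) = −0.76 V.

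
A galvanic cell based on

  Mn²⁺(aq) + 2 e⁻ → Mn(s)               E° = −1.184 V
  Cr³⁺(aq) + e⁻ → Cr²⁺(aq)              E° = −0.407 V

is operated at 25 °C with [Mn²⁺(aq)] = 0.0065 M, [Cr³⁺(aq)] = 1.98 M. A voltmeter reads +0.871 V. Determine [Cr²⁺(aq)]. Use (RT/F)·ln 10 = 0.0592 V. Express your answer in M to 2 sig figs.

With Cr³⁺/Cr²⁺ at the cathode and Mn²⁺/Mn at the anode, E°cell = −0.407 − (−1.184) = +0.777 V (n = 2).
Rearranging E = E° − (0.0592/n)·log Q gives log Q = 2(+0.777 − (+0.871))/0.0592 = −3.176.
The balanced reaction is 2 Cr³⁺(aq) + Mn(s) → 2 Cr²⁺(aq) + Mn²⁺(aq), so Q = ([Cr²⁺(aq)]^2·[Mn²⁺(aq)]) / [Cr³⁺(aq)]^2.
Solving for the unknown gives log [Cr²⁺(aq)] = −0.198, so [Cr²⁺(aq)] ≈ 0.63 M.

0.63 M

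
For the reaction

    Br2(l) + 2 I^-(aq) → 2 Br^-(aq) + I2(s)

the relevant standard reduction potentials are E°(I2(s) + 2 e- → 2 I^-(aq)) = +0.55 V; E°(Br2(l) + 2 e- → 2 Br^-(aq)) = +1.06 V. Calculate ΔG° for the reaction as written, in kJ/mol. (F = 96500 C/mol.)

−98.4 kJ/mol

In the reaction as written Br2(l) is reduced, so the Br₂/Br⁻ couple is the cathode and I₂/I⁻ is the anode.
E°cell = +1.06 − (+0.55) = +0.51 V; balancing electrons gives n = 2.
ΔG° = −nFE°cell = −(2)(96500)(+0.51) J/mol = −98.4 kJ/mol.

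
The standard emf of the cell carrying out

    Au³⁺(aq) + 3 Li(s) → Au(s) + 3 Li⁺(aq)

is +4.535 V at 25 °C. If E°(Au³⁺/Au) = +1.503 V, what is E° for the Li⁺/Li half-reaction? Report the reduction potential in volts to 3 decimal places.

In the reaction as written the Au³⁺/Au couple is reduced (cathode) and Li⁺/Li is oxidized (anode), so E°cell = E°(Au³⁺/Au) − E°(Li⁺/Li).
E°(Li⁺/Li) = E°(cathode) − E°cell = +1.503 − (+4.535) = −3.032 V.

−3.032 V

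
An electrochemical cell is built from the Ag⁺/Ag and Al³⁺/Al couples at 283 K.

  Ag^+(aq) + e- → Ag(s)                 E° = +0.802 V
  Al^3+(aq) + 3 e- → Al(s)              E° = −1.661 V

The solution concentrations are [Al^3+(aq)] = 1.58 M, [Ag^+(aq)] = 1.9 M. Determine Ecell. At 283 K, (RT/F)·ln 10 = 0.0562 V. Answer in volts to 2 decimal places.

+2.47 V

Ag⁺/Ag is reduced (cathode, E° = +0.802 V) and Al³⁺/Al is oxidized (anode).
E°cell = +0.802 − (−1.661) = +2.463 V, with n = 3 electrons transferred.
For the overall reaction 3 Ag^+(aq) + Al(s) → 3 Ag(s) + Al^3+(aq), Q = [Al^3+(aq)] / [Ag^+(aq)]^3 = 0.23, giving log Q = −0.638.
Applying E = E° − (RT ln10/nF)·log Q gives +2.463 − (0.0562/3)(−0.638) = +2.47 V.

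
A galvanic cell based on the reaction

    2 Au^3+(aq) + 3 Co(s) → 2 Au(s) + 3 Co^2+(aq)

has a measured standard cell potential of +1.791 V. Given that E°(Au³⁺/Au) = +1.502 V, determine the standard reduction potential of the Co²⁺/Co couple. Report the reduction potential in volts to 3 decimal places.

In the reaction as written the Au³⁺/Au couple is reduced (cathode) and Co²⁺/Co is oxidized (anode), so E°cell = E°(Au³⁺/Au) − E°(Co²⁺/Co).
E°(Co²⁺/Co) = E°(cathode) − E°cell = +1.502 − (+1.791) = −0.289 V.

−0.289 V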